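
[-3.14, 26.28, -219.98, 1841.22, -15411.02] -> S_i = -3.14*(-8.37)^i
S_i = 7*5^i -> [7, 35, 175, 875, 4375]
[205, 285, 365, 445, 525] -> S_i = 205 + 80*i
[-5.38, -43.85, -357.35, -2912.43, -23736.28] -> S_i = -5.38*8.15^i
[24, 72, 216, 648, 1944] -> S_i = 24*3^i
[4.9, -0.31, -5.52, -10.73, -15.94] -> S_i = 4.90 + -5.21*i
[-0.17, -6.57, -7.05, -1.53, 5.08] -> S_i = Random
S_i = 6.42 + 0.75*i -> [6.42, 7.17, 7.92, 8.67, 9.42]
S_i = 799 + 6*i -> [799, 805, 811, 817, 823]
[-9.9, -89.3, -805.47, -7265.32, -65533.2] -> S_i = -9.90*9.02^i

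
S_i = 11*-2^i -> [11, -22, 44, -88, 176]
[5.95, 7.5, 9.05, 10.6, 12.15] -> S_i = 5.95 + 1.55*i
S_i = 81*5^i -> [81, 405, 2025, 10125, 50625]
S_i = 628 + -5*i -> [628, 623, 618, 613, 608]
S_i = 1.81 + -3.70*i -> [1.81, -1.89, -5.59, -9.29, -12.99]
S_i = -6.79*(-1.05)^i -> [-6.79, 7.13, -7.49, 7.86, -8.25]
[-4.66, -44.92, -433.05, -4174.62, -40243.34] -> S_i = -4.66*9.64^i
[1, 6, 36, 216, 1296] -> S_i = 1*6^i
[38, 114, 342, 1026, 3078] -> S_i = 38*3^i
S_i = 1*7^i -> [1, 7, 49, 343, 2401]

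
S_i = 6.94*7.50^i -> [6.94, 52.05, 390.38, 2927.81, 21958.59]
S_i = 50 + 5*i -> [50, 55, 60, 65, 70]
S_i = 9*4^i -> [9, 36, 144, 576, 2304]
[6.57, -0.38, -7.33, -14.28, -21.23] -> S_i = 6.57 + -6.95*i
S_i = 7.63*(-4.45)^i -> [7.63, -33.95, 151.09, -672.36, 2992.02]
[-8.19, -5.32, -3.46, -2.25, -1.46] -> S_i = -8.19*0.65^i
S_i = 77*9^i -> [77, 693, 6237, 56133, 505197]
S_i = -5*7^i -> [-5, -35, -245, -1715, -12005]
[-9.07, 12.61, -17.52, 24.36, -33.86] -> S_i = -9.07*(-1.39)^i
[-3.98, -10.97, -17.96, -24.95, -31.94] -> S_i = -3.98 + -6.99*i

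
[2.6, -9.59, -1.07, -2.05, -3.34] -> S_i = Random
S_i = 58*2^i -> [58, 116, 232, 464, 928]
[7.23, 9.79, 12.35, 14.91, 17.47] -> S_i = 7.23 + 2.56*i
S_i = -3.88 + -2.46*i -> [-3.88, -6.34, -8.8, -11.26, -13.72]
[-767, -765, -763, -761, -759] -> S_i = -767 + 2*i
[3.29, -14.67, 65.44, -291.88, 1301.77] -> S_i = 3.29*(-4.46)^i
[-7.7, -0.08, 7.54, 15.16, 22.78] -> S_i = -7.70 + 7.62*i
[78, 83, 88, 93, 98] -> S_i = 78 + 5*i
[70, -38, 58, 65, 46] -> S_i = Random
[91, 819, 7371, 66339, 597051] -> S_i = 91*9^i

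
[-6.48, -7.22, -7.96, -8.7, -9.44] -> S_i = -6.48 + -0.74*i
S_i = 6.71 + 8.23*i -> [6.71, 14.94, 23.17, 31.4, 39.63]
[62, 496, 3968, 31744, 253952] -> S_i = 62*8^i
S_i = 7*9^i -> [7, 63, 567, 5103, 45927]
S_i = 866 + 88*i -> [866, 954, 1042, 1130, 1218]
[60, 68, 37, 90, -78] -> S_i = Random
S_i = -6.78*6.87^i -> [-6.78, -46.58, -319.99, -2198.37, -15102.77]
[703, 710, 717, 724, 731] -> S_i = 703 + 7*i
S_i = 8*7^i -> [8, 56, 392, 2744, 19208]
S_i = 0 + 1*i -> [0, 1, 2, 3, 4]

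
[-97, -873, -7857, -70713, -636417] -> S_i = -97*9^i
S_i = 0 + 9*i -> [0, 9, 18, 27, 36]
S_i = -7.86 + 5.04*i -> [-7.86, -2.82, 2.22, 7.26, 12.3]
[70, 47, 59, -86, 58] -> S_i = Random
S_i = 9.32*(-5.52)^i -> [9.32, -51.45, 283.98, -1567.59, 8653.11]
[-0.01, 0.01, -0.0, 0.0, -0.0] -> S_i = -0.01*(-0.52)^i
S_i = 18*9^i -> [18, 162, 1458, 13122, 118098]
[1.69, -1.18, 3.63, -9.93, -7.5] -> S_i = Random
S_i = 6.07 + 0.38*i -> [6.07, 6.45, 6.83, 7.21, 7.59]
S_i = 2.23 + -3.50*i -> [2.23, -1.27, -4.77, -8.27, -11.77]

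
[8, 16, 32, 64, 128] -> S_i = 8*2^i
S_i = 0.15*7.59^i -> [0.15, 1.14, 8.64, 65.59, 497.8]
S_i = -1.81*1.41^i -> [-1.81, -2.55, -3.6, -5.07, -7.15]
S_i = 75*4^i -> [75, 300, 1200, 4800, 19200]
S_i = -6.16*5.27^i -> [-6.16, -32.46, -171.08, -901.6, -4751.42]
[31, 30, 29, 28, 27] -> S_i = 31 + -1*i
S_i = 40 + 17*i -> [40, 57, 74, 91, 108]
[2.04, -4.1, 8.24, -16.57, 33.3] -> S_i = 2.04*(-2.01)^i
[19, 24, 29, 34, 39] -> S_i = 19 + 5*i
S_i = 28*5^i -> [28, 140, 700, 3500, 17500]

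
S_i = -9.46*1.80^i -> [-9.46, -17.03, -30.65, -55.17, -99.31]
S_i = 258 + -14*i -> [258, 244, 230, 216, 202]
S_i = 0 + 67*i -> [0, 67, 134, 201, 268]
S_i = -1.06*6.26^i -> [-1.06, -6.64, -41.54, -260.03, -1627.81]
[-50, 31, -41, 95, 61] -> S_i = Random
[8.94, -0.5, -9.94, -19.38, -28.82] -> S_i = 8.94 + -9.44*i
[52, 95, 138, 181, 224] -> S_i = 52 + 43*i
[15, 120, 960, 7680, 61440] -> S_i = 15*8^i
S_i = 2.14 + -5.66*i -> [2.14, -3.52, -9.18, -14.84, -20.5]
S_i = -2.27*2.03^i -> [-2.27, -4.61, -9.35, -18.99, -38.55]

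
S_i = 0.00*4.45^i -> [0.0, 0.0, 0.0, 0.0, 0.0]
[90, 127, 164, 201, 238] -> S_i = 90 + 37*i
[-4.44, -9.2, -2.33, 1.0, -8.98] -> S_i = Random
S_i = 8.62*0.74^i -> [8.62, 6.38, 4.72, 3.49, 2.58]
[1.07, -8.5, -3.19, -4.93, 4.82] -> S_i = Random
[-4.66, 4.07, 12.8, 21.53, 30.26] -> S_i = -4.66 + 8.73*i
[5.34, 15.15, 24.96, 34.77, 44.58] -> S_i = 5.34 + 9.81*i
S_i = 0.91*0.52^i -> [0.91, 0.47, 0.25, 0.13, 0.07]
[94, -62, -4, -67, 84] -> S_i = Random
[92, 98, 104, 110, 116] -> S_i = 92 + 6*i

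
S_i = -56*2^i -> [-56, -112, -224, -448, -896]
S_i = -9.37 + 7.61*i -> [-9.37, -1.76, 5.85, 13.46, 21.07]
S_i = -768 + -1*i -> [-768, -769, -770, -771, -772]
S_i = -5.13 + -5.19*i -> [-5.13, -10.32, -15.51, -20.7, -25.89]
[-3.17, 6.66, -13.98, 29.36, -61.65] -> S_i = -3.17*(-2.10)^i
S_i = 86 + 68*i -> [86, 154, 222, 290, 358]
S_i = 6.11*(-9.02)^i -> [6.11, -55.11, 497.11, -4483.95, 40445.23]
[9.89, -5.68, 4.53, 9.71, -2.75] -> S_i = Random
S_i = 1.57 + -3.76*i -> [1.57, -2.19, -5.95, -9.71, -13.47]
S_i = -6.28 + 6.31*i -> [-6.28, 0.03, 6.34, 12.65, 18.96]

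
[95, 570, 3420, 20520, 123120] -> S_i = 95*6^i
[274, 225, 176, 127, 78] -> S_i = 274 + -49*i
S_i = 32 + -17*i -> [32, 15, -2, -19, -36]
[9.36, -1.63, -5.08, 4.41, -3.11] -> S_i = Random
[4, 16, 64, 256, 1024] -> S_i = 4*4^i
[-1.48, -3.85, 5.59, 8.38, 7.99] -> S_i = Random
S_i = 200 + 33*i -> [200, 233, 266, 299, 332]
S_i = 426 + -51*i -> [426, 375, 324, 273, 222]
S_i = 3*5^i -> [3, 15, 75, 375, 1875]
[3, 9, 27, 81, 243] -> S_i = 3*3^i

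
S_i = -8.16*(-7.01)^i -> [-8.16, 57.2, -400.98, 2810.89, -19704.36]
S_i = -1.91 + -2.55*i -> [-1.91, -4.46, -7.01, -9.56, -12.11]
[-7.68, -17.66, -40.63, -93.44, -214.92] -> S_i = -7.68*2.30^i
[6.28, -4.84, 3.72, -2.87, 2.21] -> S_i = 6.28*(-0.77)^i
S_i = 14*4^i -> [14, 56, 224, 896, 3584]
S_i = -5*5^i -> [-5, -25, -125, -625, -3125]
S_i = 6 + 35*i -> [6, 41, 76, 111, 146]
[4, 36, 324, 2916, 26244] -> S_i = 4*9^i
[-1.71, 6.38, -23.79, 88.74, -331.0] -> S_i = -1.71*(-3.73)^i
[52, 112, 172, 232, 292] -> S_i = 52 + 60*i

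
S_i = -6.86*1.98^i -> [-6.86, -13.58, -26.89, -53.25, -105.44]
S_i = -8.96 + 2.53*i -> [-8.96, -6.43, -3.9, -1.37, 1.16]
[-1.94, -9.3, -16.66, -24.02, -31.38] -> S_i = -1.94 + -7.36*i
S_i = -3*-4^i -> [-3, 12, -48, 192, -768]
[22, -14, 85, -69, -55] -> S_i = Random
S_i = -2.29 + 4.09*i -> [-2.29, 1.8, 5.89, 9.98, 14.07]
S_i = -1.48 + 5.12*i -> [-1.48, 3.64, 8.76, 13.88, 19.0]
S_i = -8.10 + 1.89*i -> [-8.1, -6.21, -4.32, -2.43, -0.54]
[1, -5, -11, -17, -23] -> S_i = 1 + -6*i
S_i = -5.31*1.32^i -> [-5.31, -7.01, -9.25, -12.21, -16.12]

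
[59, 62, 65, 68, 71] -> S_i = 59 + 3*i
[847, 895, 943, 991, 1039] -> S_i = 847 + 48*i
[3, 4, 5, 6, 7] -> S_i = 3 + 1*i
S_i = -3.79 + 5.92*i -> [-3.79, 2.13, 8.05, 13.97, 19.89]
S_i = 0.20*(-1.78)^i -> [0.2, -0.36, 0.63, -1.13, 2.01]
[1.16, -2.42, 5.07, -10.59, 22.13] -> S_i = 1.16*(-2.09)^i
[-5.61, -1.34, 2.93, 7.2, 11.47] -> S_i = -5.61 + 4.27*i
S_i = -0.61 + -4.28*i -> [-0.61, -4.89, -9.17, -13.45, -17.73]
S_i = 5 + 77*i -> [5, 82, 159, 236, 313]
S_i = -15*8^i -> [-15, -120, -960, -7680, -61440]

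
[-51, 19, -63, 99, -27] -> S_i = Random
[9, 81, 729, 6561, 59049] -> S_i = 9*9^i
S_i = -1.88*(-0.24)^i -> [-1.88, 0.45, -0.11, 0.03, -0.01]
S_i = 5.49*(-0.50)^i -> [5.49, -2.74, 1.37, -0.69, 0.34]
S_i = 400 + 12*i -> [400, 412, 424, 436, 448]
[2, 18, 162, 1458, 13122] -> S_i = 2*9^i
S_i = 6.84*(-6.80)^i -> [6.84, -46.51, 316.28, -2150.71, 14624.86]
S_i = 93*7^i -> [93, 651, 4557, 31899, 223293]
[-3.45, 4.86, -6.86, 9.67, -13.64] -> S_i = -3.45*(-1.41)^i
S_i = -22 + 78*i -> [-22, 56, 134, 212, 290]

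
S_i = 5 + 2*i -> [5, 7, 9, 11, 13]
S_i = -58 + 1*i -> [-58, -57, -56, -55, -54]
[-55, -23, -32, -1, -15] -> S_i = Random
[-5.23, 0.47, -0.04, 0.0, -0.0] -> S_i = -5.23*(-0.09)^i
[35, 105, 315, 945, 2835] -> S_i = 35*3^i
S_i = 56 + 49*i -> [56, 105, 154, 203, 252]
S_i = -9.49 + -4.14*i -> [-9.49, -13.63, -17.77, -21.91, -26.05]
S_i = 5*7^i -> [5, 35, 245, 1715, 12005]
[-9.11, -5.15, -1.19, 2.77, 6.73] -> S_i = -9.11 + 3.96*i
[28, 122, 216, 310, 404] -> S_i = 28 + 94*i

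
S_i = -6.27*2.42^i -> [-6.27, -15.17, -36.72, -88.86, -215.04]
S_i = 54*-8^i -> [54, -432, 3456, -27648, 221184]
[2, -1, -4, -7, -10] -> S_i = 2 + -3*i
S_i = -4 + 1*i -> [-4, -3, -2, -1, 0]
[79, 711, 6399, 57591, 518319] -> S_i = 79*9^i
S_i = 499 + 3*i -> [499, 502, 505, 508, 511]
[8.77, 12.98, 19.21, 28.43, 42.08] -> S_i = 8.77*1.48^i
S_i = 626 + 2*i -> [626, 628, 630, 632, 634]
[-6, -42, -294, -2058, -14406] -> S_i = -6*7^i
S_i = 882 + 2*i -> [882, 884, 886, 888, 890]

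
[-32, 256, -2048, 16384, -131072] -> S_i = -32*-8^i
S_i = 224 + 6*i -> [224, 230, 236, 242, 248]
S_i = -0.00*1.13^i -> [-0.0, -0.0, -0.0, -0.0, -0.0]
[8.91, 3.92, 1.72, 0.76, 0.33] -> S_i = 8.91*0.44^i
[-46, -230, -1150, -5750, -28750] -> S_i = -46*5^i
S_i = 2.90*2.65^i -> [2.9, 7.68, 20.37, 53.97, 143.01]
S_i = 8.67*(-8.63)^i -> [8.67, -74.82, 645.71, -5572.52, 48090.83]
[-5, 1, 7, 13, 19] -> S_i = -5 + 6*i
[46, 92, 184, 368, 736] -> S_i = 46*2^i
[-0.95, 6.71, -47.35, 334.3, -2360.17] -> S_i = -0.95*(-7.06)^i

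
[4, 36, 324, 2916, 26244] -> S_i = 4*9^i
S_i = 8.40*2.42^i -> [8.4, 20.33, 49.19, 119.05, 288.1]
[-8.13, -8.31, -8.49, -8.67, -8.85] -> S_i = -8.13 + -0.18*i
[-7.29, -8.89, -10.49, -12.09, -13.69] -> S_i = -7.29 + -1.60*i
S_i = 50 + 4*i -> [50, 54, 58, 62, 66]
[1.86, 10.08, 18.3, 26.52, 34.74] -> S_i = 1.86 + 8.22*i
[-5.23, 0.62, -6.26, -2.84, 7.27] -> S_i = Random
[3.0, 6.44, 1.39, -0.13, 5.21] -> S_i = Random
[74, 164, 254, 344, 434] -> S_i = 74 + 90*i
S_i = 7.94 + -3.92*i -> [7.94, 4.02, 0.1, -3.82, -7.74]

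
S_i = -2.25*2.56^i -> [-2.25, -5.76, -14.75, -37.75, -96.64]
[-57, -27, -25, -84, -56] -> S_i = Random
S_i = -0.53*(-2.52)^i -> [-0.53, 1.34, -3.37, 8.48, -21.37]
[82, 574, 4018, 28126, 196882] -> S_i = 82*7^i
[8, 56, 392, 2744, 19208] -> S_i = 8*7^i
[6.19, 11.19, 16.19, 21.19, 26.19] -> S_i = 6.19 + 5.00*i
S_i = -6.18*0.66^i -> [-6.18, -4.08, -2.69, -1.78, -1.17]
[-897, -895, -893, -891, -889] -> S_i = -897 + 2*i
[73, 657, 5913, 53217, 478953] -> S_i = 73*9^i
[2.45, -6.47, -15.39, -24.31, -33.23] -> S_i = 2.45 + -8.92*i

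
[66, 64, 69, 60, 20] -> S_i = Random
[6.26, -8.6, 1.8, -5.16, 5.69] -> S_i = Random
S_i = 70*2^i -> [70, 140, 280, 560, 1120]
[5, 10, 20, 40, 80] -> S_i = 5*2^i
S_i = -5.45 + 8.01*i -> [-5.45, 2.56, 10.57, 18.58, 26.59]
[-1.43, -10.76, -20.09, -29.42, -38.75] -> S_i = -1.43 + -9.33*i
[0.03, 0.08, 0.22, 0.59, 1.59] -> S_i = 0.03*2.70^i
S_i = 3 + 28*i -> [3, 31, 59, 87, 115]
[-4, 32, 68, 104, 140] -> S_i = -4 + 36*i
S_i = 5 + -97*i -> [5, -92, -189, -286, -383]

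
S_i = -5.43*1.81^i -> [-5.43, -9.83, -17.79, -32.2, -58.28]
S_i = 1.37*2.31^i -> [1.37, 3.16, 7.31, 16.89, 39.01]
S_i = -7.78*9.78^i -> [-7.78, -76.09, -744.14, -7277.73, -71176.24]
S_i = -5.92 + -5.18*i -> [-5.92, -11.1, -16.28, -21.46, -26.64]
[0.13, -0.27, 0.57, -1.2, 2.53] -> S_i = 0.13*(-2.10)^i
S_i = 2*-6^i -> [2, -12, 72, -432, 2592]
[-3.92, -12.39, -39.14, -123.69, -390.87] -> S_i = -3.92*3.16^i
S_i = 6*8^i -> [6, 48, 384, 3072, 24576]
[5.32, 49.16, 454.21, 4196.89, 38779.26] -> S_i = 5.32*9.24^i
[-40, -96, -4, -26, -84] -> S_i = Random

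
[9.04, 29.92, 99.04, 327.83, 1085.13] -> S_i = 9.04*3.31^i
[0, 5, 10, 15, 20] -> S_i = 0 + 5*i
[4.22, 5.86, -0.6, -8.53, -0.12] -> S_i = Random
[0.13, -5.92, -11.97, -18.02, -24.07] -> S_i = 0.13 + -6.05*i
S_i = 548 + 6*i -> [548, 554, 560, 566, 572]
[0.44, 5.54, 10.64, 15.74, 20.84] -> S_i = 0.44 + 5.10*i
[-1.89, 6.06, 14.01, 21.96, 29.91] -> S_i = -1.89 + 7.95*i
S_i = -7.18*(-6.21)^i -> [-7.18, 44.59, -276.89, 1719.49, -10678.02]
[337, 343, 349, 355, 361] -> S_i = 337 + 6*i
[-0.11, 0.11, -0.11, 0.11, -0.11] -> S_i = -0.11*(-1.00)^i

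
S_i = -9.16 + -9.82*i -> [-9.16, -18.98, -28.8, -38.62, -48.44]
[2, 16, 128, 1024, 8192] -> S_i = 2*8^i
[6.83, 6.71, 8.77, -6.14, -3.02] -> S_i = Random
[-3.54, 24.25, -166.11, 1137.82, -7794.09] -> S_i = -3.54*(-6.85)^i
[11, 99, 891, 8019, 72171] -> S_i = 11*9^i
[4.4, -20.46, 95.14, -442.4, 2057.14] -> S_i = 4.40*(-4.65)^i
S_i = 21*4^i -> [21, 84, 336, 1344, 5376]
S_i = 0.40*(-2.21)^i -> [0.4, -0.88, 1.95, -4.32, 9.54]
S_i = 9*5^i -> [9, 45, 225, 1125, 5625]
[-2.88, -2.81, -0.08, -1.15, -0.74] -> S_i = Random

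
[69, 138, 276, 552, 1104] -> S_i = 69*2^i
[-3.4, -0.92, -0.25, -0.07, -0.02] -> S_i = -3.40*0.27^i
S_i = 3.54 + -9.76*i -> [3.54, -6.22, -15.98, -25.74, -35.5]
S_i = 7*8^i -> [7, 56, 448, 3584, 28672]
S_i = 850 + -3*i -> [850, 847, 844, 841, 838]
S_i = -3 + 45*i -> [-3, 42, 87, 132, 177]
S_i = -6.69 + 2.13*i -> [-6.69, -4.56, -2.43, -0.3, 1.83]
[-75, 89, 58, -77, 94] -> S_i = Random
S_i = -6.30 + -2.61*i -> [-6.3, -8.91, -11.52, -14.13, -16.74]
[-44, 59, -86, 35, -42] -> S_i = Random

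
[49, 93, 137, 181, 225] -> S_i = 49 + 44*i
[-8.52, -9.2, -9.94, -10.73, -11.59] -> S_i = -8.52*1.08^i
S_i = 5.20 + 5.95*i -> [5.2, 11.15, 17.1, 23.05, 29.0]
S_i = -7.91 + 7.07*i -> [-7.91, -0.84, 6.23, 13.3, 20.37]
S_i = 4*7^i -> [4, 28, 196, 1372, 9604]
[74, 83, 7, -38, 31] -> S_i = Random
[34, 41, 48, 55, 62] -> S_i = 34 + 7*i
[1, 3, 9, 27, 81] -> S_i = 1*3^i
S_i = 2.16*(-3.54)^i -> [2.16, -7.65, 27.07, -95.82, 339.21]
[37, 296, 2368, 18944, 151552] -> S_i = 37*8^i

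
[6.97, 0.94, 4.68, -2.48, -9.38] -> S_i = Random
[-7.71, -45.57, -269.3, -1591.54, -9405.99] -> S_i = -7.71*5.91^i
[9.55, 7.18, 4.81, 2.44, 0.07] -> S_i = 9.55 + -2.37*i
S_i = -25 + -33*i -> [-25, -58, -91, -124, -157]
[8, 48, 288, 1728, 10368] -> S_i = 8*6^i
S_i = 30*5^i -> [30, 150, 750, 3750, 18750]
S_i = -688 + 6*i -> [-688, -682, -676, -670, -664]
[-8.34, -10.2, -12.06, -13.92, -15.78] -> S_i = -8.34 + -1.86*i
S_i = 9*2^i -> [9, 18, 36, 72, 144]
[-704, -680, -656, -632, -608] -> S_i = -704 + 24*i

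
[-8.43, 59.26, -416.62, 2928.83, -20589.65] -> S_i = -8.43*(-7.03)^i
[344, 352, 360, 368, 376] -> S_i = 344 + 8*i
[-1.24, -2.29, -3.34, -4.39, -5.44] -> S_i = -1.24 + -1.05*i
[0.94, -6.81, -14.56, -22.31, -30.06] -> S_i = 0.94 + -7.75*i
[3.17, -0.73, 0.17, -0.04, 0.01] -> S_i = 3.17*(-0.23)^i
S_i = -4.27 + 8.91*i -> [-4.27, 4.64, 13.55, 22.46, 31.37]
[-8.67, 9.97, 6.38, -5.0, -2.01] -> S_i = Random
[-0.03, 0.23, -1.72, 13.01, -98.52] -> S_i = -0.03*(-7.57)^i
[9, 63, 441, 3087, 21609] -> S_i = 9*7^i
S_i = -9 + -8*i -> [-9, -17, -25, -33, -41]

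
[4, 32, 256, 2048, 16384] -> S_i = 4*8^i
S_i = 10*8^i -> [10, 80, 640, 5120, 40960]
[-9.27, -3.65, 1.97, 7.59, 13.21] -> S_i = -9.27 + 5.62*i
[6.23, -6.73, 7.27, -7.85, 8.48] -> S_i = 6.23*(-1.08)^i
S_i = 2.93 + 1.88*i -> [2.93, 4.81, 6.69, 8.57, 10.45]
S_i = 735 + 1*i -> [735, 736, 737, 738, 739]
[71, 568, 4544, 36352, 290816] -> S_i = 71*8^i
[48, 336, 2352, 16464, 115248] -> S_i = 48*7^i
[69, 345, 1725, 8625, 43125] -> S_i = 69*5^i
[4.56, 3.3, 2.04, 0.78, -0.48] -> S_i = 4.56 + -1.26*i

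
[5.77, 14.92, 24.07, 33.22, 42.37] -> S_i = 5.77 + 9.15*i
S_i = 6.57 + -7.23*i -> [6.57, -0.66, -7.89, -15.12, -22.35]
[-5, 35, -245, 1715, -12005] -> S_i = -5*-7^i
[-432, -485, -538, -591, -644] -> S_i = -432 + -53*i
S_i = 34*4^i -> [34, 136, 544, 2176, 8704]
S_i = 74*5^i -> [74, 370, 1850, 9250, 46250]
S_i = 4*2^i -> [4, 8, 16, 32, 64]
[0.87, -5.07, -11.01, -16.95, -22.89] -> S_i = 0.87 + -5.94*i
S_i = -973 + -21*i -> [-973, -994, -1015, -1036, -1057]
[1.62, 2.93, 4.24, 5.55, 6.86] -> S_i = 1.62 + 1.31*i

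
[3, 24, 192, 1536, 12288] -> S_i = 3*8^i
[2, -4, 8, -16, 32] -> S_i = 2*-2^i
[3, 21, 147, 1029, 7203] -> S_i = 3*7^i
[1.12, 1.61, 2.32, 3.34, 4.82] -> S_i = 1.12*1.44^i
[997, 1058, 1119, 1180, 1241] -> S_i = 997 + 61*i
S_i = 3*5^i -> [3, 15, 75, 375, 1875]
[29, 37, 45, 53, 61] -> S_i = 29 + 8*i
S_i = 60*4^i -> [60, 240, 960, 3840, 15360]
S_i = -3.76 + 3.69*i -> [-3.76, -0.07, 3.62, 7.31, 11.0]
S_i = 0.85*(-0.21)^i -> [0.85, -0.18, 0.04, -0.01, 0.0]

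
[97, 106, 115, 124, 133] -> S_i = 97 + 9*i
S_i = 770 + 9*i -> [770, 779, 788, 797, 806]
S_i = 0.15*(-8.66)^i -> [0.15, -1.3, 11.25, -97.42, 843.65]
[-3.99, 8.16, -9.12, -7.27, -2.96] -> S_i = Random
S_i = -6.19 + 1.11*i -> [-6.19, -5.08, -3.97, -2.86, -1.75]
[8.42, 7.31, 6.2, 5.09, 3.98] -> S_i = 8.42 + -1.11*i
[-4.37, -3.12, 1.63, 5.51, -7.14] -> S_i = Random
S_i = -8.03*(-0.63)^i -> [-8.03, 5.06, -3.19, 2.01, -1.26]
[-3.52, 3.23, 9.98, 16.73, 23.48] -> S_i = -3.52 + 6.75*i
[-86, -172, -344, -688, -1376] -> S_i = -86*2^i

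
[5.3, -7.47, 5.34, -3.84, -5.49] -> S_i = Random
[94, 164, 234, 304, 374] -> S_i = 94 + 70*i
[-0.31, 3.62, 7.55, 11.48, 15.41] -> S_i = -0.31 + 3.93*i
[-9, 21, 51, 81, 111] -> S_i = -9 + 30*i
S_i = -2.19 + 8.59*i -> [-2.19, 6.4, 14.99, 23.58, 32.17]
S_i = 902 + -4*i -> [902, 898, 894, 890, 886]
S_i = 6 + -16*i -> [6, -10, -26, -42, -58]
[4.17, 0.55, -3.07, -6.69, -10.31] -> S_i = 4.17 + -3.62*i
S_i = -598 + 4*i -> [-598, -594, -590, -586, -582]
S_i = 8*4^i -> [8, 32, 128, 512, 2048]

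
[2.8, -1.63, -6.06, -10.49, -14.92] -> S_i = 2.80 + -4.43*i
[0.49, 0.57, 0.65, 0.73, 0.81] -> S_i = 0.49 + 0.08*i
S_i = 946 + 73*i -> [946, 1019, 1092, 1165, 1238]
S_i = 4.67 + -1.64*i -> [4.67, 3.03, 1.39, -0.25, -1.89]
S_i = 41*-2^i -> [41, -82, 164, -328, 656]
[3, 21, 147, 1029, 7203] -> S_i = 3*7^i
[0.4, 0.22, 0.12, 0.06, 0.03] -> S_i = 0.40*0.54^i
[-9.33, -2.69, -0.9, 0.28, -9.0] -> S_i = Random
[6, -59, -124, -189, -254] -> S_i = 6 + -65*i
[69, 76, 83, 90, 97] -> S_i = 69 + 7*i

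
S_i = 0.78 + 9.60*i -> [0.78, 10.38, 19.98, 29.58, 39.18]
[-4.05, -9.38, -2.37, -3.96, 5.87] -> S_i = Random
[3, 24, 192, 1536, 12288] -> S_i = 3*8^i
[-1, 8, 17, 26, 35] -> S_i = -1 + 9*i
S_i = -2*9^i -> [-2, -18, -162, -1458, -13122]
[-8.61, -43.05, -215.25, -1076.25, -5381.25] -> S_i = -8.61*5.00^i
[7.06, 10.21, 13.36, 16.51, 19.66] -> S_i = 7.06 + 3.15*i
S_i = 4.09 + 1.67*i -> [4.09, 5.76, 7.43, 9.1, 10.77]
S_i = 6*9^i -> [6, 54, 486, 4374, 39366]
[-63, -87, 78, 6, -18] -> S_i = Random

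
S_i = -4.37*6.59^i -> [-4.37, -28.8, -189.78, -1250.66, -8241.82]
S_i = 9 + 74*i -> [9, 83, 157, 231, 305]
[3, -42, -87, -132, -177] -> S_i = 3 + -45*i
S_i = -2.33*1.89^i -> [-2.33, -4.4, -8.32, -15.73, -29.73]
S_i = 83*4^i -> [83, 332, 1328, 5312, 21248]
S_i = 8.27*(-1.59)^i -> [8.27, -13.15, 20.91, -33.24, 52.86]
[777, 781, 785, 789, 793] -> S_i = 777 + 4*i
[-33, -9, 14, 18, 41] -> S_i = Random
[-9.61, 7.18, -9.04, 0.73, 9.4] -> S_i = Random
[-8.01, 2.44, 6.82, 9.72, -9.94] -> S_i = Random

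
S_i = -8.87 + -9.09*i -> [-8.87, -17.96, -27.05, -36.14, -45.23]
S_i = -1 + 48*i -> [-1, 47, 95, 143, 191]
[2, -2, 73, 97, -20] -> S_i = Random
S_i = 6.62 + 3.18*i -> [6.62, 9.8, 12.98, 16.16, 19.34]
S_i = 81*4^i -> [81, 324, 1296, 5184, 20736]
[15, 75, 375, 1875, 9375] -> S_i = 15*5^i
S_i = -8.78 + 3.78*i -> [-8.78, -5.0, -1.22, 2.56, 6.34]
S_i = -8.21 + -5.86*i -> [-8.21, -14.07, -19.93, -25.79, -31.65]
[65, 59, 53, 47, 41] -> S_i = 65 + -6*i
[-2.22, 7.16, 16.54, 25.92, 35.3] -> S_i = -2.22 + 9.38*i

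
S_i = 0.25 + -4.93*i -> [0.25, -4.68, -9.61, -14.54, -19.47]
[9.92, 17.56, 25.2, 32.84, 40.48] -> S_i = 9.92 + 7.64*i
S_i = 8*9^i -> [8, 72, 648, 5832, 52488]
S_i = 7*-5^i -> [7, -35, 175, -875, 4375]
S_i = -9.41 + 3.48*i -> [-9.41, -5.93, -2.45, 1.03, 4.51]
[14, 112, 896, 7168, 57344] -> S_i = 14*8^i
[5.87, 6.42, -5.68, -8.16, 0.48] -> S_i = Random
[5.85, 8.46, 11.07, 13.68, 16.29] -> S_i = 5.85 + 2.61*i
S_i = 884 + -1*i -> [884, 883, 882, 881, 880]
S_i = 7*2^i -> [7, 14, 28, 56, 112]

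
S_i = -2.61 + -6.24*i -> [-2.61, -8.85, -15.09, -21.33, -27.57]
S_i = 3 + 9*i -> [3, 12, 21, 30, 39]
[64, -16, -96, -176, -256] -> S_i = 64 + -80*i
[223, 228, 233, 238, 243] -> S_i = 223 + 5*i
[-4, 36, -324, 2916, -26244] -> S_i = -4*-9^i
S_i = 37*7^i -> [37, 259, 1813, 12691, 88837]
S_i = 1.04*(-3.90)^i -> [1.04, -4.06, 15.82, -61.69, 240.6]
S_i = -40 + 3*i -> [-40, -37, -34, -31, -28]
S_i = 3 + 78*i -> [3, 81, 159, 237, 315]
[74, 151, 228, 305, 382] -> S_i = 74 + 77*i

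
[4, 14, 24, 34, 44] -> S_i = 4 + 10*i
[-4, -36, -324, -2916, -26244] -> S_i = -4*9^i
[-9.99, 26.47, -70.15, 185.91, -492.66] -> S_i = -9.99*(-2.65)^i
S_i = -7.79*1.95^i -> [-7.79, -15.19, -29.62, -57.76, -112.64]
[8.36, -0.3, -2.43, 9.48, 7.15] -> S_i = Random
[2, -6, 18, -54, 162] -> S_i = 2*-3^i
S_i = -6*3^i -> [-6, -18, -54, -162, -486]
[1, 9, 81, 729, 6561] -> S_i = 1*9^i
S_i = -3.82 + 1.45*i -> [-3.82, -2.37, -0.92, 0.53, 1.98]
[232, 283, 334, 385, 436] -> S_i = 232 + 51*i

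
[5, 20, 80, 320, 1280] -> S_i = 5*4^i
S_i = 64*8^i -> [64, 512, 4096, 32768, 262144]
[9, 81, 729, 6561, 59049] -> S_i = 9*9^i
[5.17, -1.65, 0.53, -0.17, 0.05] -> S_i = 5.17*(-0.32)^i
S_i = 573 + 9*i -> [573, 582, 591, 600, 609]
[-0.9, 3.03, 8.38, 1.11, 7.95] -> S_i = Random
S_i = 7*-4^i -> [7, -28, 112, -448, 1792]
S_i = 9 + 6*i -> [9, 15, 21, 27, 33]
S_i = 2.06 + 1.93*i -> [2.06, 3.99, 5.92, 7.85, 9.78]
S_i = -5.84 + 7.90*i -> [-5.84, 2.06, 9.96, 17.86, 25.76]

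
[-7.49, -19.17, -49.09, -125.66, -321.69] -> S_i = -7.49*2.56^i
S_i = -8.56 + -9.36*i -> [-8.56, -17.92, -27.28, -36.64, -46.0]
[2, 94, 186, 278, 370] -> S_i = 2 + 92*i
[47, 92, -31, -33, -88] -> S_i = Random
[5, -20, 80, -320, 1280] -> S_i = 5*-4^i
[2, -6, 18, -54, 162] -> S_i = 2*-3^i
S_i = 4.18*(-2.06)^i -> [4.18, -8.61, 17.74, -36.54, 75.27]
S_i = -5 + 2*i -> [-5, -3, -1, 1, 3]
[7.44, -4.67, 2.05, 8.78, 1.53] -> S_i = Random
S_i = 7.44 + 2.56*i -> [7.44, 10.0, 12.56, 15.12, 17.68]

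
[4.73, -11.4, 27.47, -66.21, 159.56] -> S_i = 4.73*(-2.41)^i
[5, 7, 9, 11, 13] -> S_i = 5 + 2*i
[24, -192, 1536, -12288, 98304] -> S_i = 24*-8^i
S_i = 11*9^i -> [11, 99, 891, 8019, 72171]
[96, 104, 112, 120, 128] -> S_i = 96 + 8*i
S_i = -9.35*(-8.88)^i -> [-9.35, 83.03, -737.29, 6547.12, -58138.45]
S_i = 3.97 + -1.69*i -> [3.97, 2.28, 0.59, -1.1, -2.79]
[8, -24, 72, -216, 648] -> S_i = 8*-3^i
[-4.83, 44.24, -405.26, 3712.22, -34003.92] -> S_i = -4.83*(-9.16)^i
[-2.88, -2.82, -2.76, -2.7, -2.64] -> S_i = -2.88 + 0.06*i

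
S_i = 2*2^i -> [2, 4, 8, 16, 32]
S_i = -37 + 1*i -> [-37, -36, -35, -34, -33]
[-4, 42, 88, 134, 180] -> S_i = -4 + 46*i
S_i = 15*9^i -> [15, 135, 1215, 10935, 98415]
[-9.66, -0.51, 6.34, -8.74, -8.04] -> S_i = Random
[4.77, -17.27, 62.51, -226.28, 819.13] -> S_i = 4.77*(-3.62)^i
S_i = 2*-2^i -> [2, -4, 8, -16, 32]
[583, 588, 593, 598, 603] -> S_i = 583 + 5*i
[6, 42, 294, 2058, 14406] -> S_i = 6*7^i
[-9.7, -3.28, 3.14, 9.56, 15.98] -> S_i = -9.70 + 6.42*i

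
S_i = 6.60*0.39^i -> [6.6, 2.57, 1.0, 0.39, 0.15]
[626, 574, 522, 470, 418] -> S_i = 626 + -52*i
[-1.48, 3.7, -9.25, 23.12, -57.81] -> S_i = -1.48*(-2.50)^i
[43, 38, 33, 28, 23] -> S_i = 43 + -5*i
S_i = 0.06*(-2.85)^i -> [0.06, -0.17, 0.49, -1.39, 3.96]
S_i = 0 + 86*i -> [0, 86, 172, 258, 344]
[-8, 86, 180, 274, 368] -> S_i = -8 + 94*i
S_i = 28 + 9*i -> [28, 37, 46, 55, 64]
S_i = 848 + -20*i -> [848, 828, 808, 788, 768]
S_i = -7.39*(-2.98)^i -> [-7.39, 22.02, -65.63, 195.57, -582.79]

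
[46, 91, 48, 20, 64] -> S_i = Random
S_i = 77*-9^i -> [77, -693, 6237, -56133, 505197]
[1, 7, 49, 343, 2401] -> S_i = 1*7^i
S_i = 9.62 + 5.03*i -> [9.62, 14.65, 19.68, 24.71, 29.74]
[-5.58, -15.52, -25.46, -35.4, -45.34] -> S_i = -5.58 + -9.94*i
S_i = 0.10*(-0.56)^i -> [0.1, -0.06, 0.03, -0.02, 0.01]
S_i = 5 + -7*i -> [5, -2, -9, -16, -23]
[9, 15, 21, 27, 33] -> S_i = 9 + 6*i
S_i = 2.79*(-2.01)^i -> [2.79, -5.61, 11.27, -22.66, 45.54]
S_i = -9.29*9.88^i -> [-9.29, -91.79, -906.84, -8959.56, -88520.43]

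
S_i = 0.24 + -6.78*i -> [0.24, -6.54, -13.32, -20.1, -26.88]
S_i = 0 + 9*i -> [0, 9, 18, 27, 36]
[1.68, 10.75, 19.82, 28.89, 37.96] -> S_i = 1.68 + 9.07*i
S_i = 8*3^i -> [8, 24, 72, 216, 648]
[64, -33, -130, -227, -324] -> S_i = 64 + -97*i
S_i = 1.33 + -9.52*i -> [1.33, -8.19, -17.71, -27.23, -36.75]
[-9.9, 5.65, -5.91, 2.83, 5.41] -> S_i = Random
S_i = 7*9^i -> [7, 63, 567, 5103, 45927]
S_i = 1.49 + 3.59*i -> [1.49, 5.08, 8.67, 12.26, 15.85]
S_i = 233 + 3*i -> [233, 236, 239, 242, 245]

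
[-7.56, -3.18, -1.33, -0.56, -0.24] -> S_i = -7.56*0.42^i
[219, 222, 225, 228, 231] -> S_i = 219 + 3*i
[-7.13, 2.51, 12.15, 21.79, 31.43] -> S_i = -7.13 + 9.64*i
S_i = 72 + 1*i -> [72, 73, 74, 75, 76]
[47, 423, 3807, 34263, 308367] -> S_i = 47*9^i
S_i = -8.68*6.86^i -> [-8.68, -59.54, -408.48, -2802.15, -19222.78]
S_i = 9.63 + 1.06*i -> [9.63, 10.69, 11.75, 12.81, 13.87]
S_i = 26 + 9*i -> [26, 35, 44, 53, 62]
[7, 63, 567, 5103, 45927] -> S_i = 7*9^i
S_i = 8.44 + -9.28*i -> [8.44, -0.84, -10.12, -19.4, -28.68]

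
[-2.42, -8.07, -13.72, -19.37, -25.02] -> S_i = -2.42 + -5.65*i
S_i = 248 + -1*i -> [248, 247, 246, 245, 244]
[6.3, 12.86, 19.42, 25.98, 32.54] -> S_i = 6.30 + 6.56*i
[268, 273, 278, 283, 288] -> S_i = 268 + 5*i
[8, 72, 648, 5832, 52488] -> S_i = 8*9^i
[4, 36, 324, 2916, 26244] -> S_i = 4*9^i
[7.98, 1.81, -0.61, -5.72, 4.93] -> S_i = Random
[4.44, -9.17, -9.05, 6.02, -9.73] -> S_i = Random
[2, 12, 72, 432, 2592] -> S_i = 2*6^i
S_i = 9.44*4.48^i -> [9.44, 42.29, 189.46, 848.8, 3802.63]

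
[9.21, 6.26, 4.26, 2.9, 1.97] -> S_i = 9.21*0.68^i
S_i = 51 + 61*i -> [51, 112, 173, 234, 295]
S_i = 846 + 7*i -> [846, 853, 860, 867, 874]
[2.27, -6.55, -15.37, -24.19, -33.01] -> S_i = 2.27 + -8.82*i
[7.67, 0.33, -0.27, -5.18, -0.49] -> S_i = Random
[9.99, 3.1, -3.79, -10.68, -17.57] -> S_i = 9.99 + -6.89*i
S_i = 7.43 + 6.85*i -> [7.43, 14.28, 21.13, 27.98, 34.83]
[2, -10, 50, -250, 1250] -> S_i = 2*-5^i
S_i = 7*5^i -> [7, 35, 175, 875, 4375]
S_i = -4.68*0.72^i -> [-4.68, -3.37, -2.43, -1.75, -1.26]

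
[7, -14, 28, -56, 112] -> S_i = 7*-2^i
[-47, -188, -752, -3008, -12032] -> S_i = -47*4^i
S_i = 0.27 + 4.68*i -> [0.27, 4.95, 9.63, 14.31, 18.99]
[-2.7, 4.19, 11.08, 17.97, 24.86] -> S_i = -2.70 + 6.89*i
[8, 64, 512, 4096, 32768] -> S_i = 8*8^i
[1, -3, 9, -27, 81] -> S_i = 1*-3^i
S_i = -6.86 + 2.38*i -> [-6.86, -4.48, -2.1, 0.28, 2.66]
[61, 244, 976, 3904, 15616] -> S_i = 61*4^i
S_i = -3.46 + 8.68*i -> [-3.46, 5.22, 13.9, 22.58, 31.26]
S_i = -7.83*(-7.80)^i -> [-7.83, 61.07, -476.38, 3715.74, -28982.79]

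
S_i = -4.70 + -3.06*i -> [-4.7, -7.76, -10.82, -13.88, -16.94]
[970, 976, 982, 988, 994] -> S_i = 970 + 6*i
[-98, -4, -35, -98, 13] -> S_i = Random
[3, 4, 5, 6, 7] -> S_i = 3 + 1*i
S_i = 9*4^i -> [9, 36, 144, 576, 2304]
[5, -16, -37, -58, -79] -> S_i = 5 + -21*i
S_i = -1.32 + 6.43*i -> [-1.32, 5.11, 11.54, 17.97, 24.4]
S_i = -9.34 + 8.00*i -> [-9.34, -1.34, 6.66, 14.66, 22.66]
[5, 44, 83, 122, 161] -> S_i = 5 + 39*i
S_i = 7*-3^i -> [7, -21, 63, -189, 567]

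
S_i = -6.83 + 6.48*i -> [-6.83, -0.35, 6.13, 12.61, 19.09]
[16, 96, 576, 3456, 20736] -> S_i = 16*6^i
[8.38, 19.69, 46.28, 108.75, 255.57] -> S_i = 8.38*2.35^i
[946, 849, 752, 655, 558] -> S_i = 946 + -97*i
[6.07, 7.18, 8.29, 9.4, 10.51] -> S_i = 6.07 + 1.11*i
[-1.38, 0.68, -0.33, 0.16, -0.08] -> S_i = -1.38*(-0.49)^i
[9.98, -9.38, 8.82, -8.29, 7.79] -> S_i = 9.98*(-0.94)^i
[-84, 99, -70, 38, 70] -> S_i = Random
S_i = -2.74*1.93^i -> [-2.74, -5.29, -10.21, -19.7, -38.02]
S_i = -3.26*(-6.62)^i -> [-3.26, 21.58, -142.87, 945.78, -6261.08]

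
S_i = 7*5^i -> [7, 35, 175, 875, 4375]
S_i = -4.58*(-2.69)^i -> [-4.58, 12.32, -33.14, 89.15, -239.81]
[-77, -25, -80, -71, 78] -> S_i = Random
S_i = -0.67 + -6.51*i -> [-0.67, -7.18, -13.69, -20.2, -26.71]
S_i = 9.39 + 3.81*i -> [9.39, 13.2, 17.01, 20.82, 24.63]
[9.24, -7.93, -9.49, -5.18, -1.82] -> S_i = Random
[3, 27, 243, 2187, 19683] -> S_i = 3*9^i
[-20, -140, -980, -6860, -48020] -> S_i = -20*7^i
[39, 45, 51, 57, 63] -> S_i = 39 + 6*i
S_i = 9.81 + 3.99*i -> [9.81, 13.8, 17.79, 21.78, 25.77]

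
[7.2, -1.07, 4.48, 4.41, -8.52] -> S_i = Random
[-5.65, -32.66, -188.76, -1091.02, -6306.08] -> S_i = -5.65*5.78^i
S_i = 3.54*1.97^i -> [3.54, 6.97, 13.74, 27.06, 53.32]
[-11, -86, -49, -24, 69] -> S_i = Random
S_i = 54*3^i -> [54, 162, 486, 1458, 4374]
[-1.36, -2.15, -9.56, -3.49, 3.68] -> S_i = Random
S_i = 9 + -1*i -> [9, 8, 7, 6, 5]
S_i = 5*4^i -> [5, 20, 80, 320, 1280]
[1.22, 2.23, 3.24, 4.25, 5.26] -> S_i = 1.22 + 1.01*i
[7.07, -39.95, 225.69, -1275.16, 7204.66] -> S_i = 7.07*(-5.65)^i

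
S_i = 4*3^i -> [4, 12, 36, 108, 324]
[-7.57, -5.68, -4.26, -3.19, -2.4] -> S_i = -7.57*0.75^i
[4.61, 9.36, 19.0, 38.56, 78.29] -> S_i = 4.61*2.03^i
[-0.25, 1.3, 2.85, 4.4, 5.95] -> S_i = -0.25 + 1.55*i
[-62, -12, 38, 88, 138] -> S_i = -62 + 50*i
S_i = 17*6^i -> [17, 102, 612, 3672, 22032]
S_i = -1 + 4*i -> [-1, 3, 7, 11, 15]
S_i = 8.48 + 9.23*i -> [8.48, 17.71, 26.94, 36.17, 45.4]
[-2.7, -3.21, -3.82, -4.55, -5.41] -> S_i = -2.70*1.19^i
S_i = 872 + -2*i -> [872, 870, 868, 866, 864]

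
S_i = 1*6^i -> [1, 6, 36, 216, 1296]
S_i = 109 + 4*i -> [109, 113, 117, 121, 125]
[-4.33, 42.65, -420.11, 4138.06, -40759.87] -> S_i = -4.33*(-9.85)^i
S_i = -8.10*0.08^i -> [-8.1, -0.65, -0.05, -0.0, -0.0]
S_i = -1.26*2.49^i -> [-1.26, -3.14, -7.81, -19.45, -48.44]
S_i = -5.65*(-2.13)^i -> [-5.65, 12.03, -25.63, 54.6, -116.3]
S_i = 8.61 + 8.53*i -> [8.61, 17.14, 25.67, 34.2, 42.73]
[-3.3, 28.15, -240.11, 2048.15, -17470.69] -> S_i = -3.30*(-8.53)^i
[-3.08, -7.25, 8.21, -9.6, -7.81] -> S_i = Random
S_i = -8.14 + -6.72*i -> [-8.14, -14.86, -21.58, -28.3, -35.02]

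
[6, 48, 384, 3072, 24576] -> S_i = 6*8^i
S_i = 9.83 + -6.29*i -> [9.83, 3.54, -2.75, -9.04, -15.33]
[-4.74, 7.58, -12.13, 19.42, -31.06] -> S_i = -4.74*(-1.60)^i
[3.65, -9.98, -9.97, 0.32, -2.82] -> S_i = Random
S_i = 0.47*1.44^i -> [0.47, 0.68, 0.97, 1.4, 2.02]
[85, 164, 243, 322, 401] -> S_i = 85 + 79*i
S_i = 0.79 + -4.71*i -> [0.79, -3.92, -8.63, -13.34, -18.05]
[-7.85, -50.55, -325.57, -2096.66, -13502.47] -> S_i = -7.85*6.44^i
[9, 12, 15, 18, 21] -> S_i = 9 + 3*i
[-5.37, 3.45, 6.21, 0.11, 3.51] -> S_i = Random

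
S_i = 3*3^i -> [3, 9, 27, 81, 243]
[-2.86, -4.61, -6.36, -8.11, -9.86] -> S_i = -2.86 + -1.75*i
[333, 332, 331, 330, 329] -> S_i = 333 + -1*i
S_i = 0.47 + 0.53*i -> [0.47, 1.0, 1.53, 2.06, 2.59]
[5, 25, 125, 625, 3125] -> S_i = 5*5^i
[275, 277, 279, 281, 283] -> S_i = 275 + 2*i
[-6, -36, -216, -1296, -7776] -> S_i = -6*6^i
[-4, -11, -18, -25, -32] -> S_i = -4 + -7*i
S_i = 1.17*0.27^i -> [1.17, 0.32, 0.09, 0.02, 0.01]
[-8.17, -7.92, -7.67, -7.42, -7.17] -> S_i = -8.17 + 0.25*i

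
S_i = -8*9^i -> [-8, -72, -648, -5832, -52488]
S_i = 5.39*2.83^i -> [5.39, 15.25, 43.17, 122.17, 345.73]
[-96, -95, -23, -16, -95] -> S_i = Random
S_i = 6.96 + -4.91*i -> [6.96, 2.05, -2.86, -7.77, -12.68]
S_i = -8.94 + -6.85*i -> [-8.94, -15.79, -22.64, -29.49, -36.34]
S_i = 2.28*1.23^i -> [2.28, 2.8, 3.45, 4.24, 5.22]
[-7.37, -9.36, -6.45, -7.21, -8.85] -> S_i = Random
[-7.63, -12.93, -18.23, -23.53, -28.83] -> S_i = -7.63 + -5.30*i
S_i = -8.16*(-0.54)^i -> [-8.16, 4.41, -2.38, 1.28, -0.69]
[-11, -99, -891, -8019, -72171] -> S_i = -11*9^i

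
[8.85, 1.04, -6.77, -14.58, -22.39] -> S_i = 8.85 + -7.81*i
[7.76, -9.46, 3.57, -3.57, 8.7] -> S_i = Random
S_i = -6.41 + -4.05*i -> [-6.41, -10.46, -14.51, -18.56, -22.61]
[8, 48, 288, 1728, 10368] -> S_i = 8*6^i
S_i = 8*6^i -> [8, 48, 288, 1728, 10368]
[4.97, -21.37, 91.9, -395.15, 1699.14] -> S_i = 4.97*(-4.30)^i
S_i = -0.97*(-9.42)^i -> [-0.97, 9.14, -86.07, 810.82, -7637.92]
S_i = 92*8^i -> [92, 736, 5888, 47104, 376832]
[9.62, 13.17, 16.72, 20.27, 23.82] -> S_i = 9.62 + 3.55*i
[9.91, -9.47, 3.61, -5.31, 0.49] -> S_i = Random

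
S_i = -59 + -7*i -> [-59, -66, -73, -80, -87]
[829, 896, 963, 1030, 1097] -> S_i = 829 + 67*i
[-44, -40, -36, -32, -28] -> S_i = -44 + 4*i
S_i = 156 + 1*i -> [156, 157, 158, 159, 160]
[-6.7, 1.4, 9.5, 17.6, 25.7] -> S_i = -6.70 + 8.10*i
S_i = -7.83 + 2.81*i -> [-7.83, -5.02, -2.21, 0.6, 3.41]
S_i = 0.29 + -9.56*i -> [0.29, -9.27, -18.83, -28.39, -37.95]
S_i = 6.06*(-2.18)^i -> [6.06, -13.21, 28.8, -62.78, 136.87]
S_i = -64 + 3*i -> [-64, -61, -58, -55, -52]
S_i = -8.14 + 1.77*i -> [-8.14, -6.37, -4.6, -2.83, -1.06]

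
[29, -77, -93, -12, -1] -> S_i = Random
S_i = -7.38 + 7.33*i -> [-7.38, -0.05, 7.28, 14.61, 21.94]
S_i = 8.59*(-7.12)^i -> [8.59, -61.16, 435.46, -3100.51, 22075.63]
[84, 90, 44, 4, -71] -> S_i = Random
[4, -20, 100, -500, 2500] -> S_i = 4*-5^i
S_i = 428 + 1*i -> [428, 429, 430, 431, 432]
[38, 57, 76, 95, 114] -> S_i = 38 + 19*i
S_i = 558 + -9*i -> [558, 549, 540, 531, 522]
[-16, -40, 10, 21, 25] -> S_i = Random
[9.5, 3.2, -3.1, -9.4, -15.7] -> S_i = 9.50 + -6.30*i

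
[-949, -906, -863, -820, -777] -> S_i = -949 + 43*i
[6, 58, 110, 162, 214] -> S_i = 6 + 52*i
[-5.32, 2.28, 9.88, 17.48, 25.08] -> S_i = -5.32 + 7.60*i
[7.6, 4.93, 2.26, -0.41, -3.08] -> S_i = 7.60 + -2.67*i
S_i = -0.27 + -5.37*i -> [-0.27, -5.64, -11.01, -16.38, -21.75]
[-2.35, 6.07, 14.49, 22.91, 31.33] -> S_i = -2.35 + 8.42*i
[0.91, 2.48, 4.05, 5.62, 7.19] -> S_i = 0.91 + 1.57*i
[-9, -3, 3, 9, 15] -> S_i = -9 + 6*i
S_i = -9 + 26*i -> [-9, 17, 43, 69, 95]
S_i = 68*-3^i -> [68, -204, 612, -1836, 5508]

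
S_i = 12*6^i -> [12, 72, 432, 2592, 15552]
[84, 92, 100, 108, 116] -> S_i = 84 + 8*i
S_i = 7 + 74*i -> [7, 81, 155, 229, 303]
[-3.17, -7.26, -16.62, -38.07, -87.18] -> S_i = -3.17*2.29^i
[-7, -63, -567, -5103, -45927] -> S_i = -7*9^i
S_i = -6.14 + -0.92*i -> [-6.14, -7.06, -7.98, -8.9, -9.82]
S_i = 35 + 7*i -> [35, 42, 49, 56, 63]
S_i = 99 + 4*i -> [99, 103, 107, 111, 115]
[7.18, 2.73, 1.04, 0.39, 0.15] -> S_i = 7.18*0.38^i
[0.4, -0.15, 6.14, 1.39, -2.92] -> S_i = Random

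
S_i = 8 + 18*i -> [8, 26, 44, 62, 80]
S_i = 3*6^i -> [3, 18, 108, 648, 3888]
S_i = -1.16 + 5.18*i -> [-1.16, 4.02, 9.2, 14.38, 19.56]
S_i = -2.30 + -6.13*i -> [-2.3, -8.43, -14.56, -20.69, -26.82]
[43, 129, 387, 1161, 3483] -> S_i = 43*3^i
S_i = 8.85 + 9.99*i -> [8.85, 18.84, 28.83, 38.82, 48.81]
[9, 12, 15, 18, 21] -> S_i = 9 + 3*i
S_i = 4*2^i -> [4, 8, 16, 32, 64]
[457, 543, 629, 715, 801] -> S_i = 457 + 86*i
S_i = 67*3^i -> [67, 201, 603, 1809, 5427]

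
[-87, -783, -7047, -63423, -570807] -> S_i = -87*9^i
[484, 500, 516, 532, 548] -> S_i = 484 + 16*i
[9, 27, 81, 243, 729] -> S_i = 9*3^i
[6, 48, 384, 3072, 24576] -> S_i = 6*8^i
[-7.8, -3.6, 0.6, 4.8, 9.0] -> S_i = -7.80 + 4.20*i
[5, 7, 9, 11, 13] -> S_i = 5 + 2*i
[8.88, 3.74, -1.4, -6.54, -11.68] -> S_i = 8.88 + -5.14*i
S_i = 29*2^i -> [29, 58, 116, 232, 464]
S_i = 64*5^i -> [64, 320, 1600, 8000, 40000]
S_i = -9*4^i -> [-9, -36, -144, -576, -2304]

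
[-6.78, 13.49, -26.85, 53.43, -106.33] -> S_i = -6.78*(-1.99)^i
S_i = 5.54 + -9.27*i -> [5.54, -3.73, -13.0, -22.27, -31.54]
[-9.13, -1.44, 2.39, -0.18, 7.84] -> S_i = Random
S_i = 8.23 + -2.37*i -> [8.23, 5.86, 3.49, 1.12, -1.25]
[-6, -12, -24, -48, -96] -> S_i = -6*2^i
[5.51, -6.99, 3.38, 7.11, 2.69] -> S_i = Random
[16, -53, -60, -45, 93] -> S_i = Random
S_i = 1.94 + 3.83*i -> [1.94, 5.77, 9.6, 13.43, 17.26]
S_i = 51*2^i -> [51, 102, 204, 408, 816]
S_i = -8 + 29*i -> [-8, 21, 50, 79, 108]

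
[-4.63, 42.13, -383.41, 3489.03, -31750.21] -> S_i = -4.63*(-9.10)^i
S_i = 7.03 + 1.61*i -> [7.03, 8.64, 10.25, 11.86, 13.47]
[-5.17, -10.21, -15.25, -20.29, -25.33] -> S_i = -5.17 + -5.04*i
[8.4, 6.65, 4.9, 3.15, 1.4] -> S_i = 8.40 + -1.75*i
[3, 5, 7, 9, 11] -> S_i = 3 + 2*i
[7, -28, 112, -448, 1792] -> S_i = 7*-4^i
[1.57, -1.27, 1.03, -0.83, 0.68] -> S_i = 1.57*(-0.81)^i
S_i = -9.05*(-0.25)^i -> [-9.05, 2.26, -0.57, 0.14, -0.04]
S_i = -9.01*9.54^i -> [-9.01, -85.96, -820.01, -7822.94, -74630.83]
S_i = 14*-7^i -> [14, -98, 686, -4802, 33614]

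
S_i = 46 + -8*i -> [46, 38, 30, 22, 14]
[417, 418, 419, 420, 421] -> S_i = 417 + 1*i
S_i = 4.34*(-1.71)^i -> [4.34, -7.42, 12.69, -21.7, 37.11]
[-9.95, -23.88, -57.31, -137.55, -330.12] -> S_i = -9.95*2.40^i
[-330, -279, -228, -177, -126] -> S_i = -330 + 51*i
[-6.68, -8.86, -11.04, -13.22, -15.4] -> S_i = -6.68 + -2.18*i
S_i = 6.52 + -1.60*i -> [6.52, 4.92, 3.32, 1.72, 0.12]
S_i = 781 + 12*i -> [781, 793, 805, 817, 829]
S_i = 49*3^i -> [49, 147, 441, 1323, 3969]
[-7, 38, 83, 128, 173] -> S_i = -7 + 45*i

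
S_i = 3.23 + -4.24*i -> [3.23, -1.01, -5.25, -9.49, -13.73]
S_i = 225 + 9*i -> [225, 234, 243, 252, 261]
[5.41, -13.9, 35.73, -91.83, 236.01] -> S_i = 5.41*(-2.57)^i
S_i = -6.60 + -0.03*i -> [-6.6, -6.63, -6.66, -6.69, -6.72]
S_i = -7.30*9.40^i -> [-7.3, -68.62, -645.03, -6063.26, -56994.67]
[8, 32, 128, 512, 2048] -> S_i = 8*4^i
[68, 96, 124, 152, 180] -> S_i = 68 + 28*i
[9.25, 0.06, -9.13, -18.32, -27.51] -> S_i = 9.25 + -9.19*i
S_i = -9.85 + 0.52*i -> [-9.85, -9.33, -8.81, -8.29, -7.77]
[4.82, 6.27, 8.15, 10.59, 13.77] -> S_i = 4.82*1.30^i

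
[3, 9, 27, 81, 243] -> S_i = 3*3^i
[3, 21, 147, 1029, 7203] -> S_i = 3*7^i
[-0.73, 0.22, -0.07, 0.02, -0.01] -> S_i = -0.73*(-0.30)^i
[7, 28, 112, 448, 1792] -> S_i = 7*4^i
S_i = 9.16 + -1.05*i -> [9.16, 8.11, 7.06, 6.01, 4.96]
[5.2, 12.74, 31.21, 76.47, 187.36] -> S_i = 5.20*2.45^i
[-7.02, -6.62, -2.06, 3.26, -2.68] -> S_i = Random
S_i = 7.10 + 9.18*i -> [7.1, 16.28, 25.46, 34.64, 43.82]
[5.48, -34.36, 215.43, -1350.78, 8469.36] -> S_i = 5.48*(-6.27)^i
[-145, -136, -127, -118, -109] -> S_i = -145 + 9*i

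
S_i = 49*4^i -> [49, 196, 784, 3136, 12544]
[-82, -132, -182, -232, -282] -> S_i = -82 + -50*i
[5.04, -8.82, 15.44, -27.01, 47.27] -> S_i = 5.04*(-1.75)^i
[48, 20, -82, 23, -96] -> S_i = Random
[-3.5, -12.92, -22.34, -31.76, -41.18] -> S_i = -3.50 + -9.42*i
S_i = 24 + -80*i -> [24, -56, -136, -216, -296]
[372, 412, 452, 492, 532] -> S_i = 372 + 40*i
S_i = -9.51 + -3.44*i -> [-9.51, -12.95, -16.39, -19.83, -23.27]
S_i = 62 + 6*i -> [62, 68, 74, 80, 86]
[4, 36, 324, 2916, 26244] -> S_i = 4*9^i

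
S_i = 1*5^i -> [1, 5, 25, 125, 625]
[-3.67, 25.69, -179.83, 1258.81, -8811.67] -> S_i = -3.67*(-7.00)^i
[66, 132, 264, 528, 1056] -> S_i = 66*2^i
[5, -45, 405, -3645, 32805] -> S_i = 5*-9^i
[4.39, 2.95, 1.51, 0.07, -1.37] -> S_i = 4.39 + -1.44*i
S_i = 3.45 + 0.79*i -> [3.45, 4.24, 5.03, 5.82, 6.61]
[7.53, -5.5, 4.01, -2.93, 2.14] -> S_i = 7.53*(-0.73)^i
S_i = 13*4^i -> [13, 52, 208, 832, 3328]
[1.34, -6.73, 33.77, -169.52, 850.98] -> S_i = 1.34*(-5.02)^i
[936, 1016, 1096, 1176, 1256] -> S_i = 936 + 80*i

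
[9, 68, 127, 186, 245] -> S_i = 9 + 59*i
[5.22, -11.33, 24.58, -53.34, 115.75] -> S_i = 5.22*(-2.17)^i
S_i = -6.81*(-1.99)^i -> [-6.81, 13.55, -26.97, 53.67, -106.8]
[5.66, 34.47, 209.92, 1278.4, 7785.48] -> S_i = 5.66*6.09^i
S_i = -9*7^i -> [-9, -63, -441, -3087, -21609]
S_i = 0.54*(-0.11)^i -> [0.54, -0.06, 0.01, -0.0, 0.0]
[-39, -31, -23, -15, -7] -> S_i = -39 + 8*i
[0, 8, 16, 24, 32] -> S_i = 0 + 8*i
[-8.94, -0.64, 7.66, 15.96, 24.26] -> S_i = -8.94 + 8.30*i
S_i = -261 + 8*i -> [-261, -253, -245, -237, -229]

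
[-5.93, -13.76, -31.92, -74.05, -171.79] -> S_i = -5.93*2.32^i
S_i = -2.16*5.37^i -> [-2.16, -11.6, -62.29, -334.48, -1796.18]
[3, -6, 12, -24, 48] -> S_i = 3*-2^i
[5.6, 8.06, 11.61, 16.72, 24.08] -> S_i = 5.60*1.44^i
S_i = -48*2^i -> [-48, -96, -192, -384, -768]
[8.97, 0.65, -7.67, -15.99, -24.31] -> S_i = 8.97 + -8.32*i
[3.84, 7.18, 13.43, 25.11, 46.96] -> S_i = 3.84*1.87^i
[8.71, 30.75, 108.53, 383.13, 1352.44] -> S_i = 8.71*3.53^i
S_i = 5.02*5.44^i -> [5.02, 27.31, 148.56, 808.17, 4396.42]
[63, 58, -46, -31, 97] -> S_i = Random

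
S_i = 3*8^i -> [3, 24, 192, 1536, 12288]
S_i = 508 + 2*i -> [508, 510, 512, 514, 516]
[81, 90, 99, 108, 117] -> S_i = 81 + 9*i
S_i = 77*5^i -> [77, 385, 1925, 9625, 48125]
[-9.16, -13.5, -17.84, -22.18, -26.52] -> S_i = -9.16 + -4.34*i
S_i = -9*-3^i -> [-9, 27, -81, 243, -729]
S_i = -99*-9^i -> [-99, 891, -8019, 72171, -649539]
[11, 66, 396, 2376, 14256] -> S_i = 11*6^i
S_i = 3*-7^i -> [3, -21, 147, -1029, 7203]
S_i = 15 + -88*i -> [15, -73, -161, -249, -337]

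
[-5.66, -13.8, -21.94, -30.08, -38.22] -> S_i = -5.66 + -8.14*i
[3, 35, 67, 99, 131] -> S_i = 3 + 32*i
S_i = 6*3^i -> [6, 18, 54, 162, 486]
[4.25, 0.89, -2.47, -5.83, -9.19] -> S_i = 4.25 + -3.36*i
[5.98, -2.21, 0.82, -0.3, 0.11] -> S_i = 5.98*(-0.37)^i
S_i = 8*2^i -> [8, 16, 32, 64, 128]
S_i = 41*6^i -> [41, 246, 1476, 8856, 53136]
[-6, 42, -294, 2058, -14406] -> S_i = -6*-7^i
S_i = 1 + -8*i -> [1, -7, -15, -23, -31]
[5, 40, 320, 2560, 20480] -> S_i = 5*8^i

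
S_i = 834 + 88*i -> [834, 922, 1010, 1098, 1186]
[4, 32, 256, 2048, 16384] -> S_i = 4*8^i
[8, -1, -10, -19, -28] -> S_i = 8 + -9*i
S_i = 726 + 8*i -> [726, 734, 742, 750, 758]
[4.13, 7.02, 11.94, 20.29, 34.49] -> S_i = 4.13*1.70^i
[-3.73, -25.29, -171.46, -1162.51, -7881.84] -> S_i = -3.73*6.78^i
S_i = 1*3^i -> [1, 3, 9, 27, 81]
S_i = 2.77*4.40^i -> [2.77, 12.19, 53.63, 235.96, 1038.22]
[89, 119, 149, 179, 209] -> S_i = 89 + 30*i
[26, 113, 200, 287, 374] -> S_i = 26 + 87*i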